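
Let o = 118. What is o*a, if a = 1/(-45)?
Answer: -118/45 ≈ -2.6222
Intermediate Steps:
a = -1/45 ≈ -0.022222
o*a = 118*(-1/45) = -118/45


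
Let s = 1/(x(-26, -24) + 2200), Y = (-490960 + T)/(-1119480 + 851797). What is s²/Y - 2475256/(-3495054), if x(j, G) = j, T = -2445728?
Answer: 5725926532838482535/8084990759471884992 ≈ 0.70822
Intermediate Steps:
Y = 2936688/267683 (Y = (-490960 - 2445728)/(-1119480 + 851797) = -2936688/(-267683) = -2936688*(-1/267683) = 2936688/267683 ≈ 10.971)
s = 1/2174 (s = 1/(-26 + 2200) = 1/2174 ≈ 0.00045998)
s²/Y - 2475256/(-3495054) = (1/2174)²/(2936688/267683) - 2475256/(-3495054) = (1/4726276)*(267683/2936688) - 2475256*(-1/3495054) = 267683/13879598013888 + 1237628/1747527 = 5725926532838482535/8084990759471884992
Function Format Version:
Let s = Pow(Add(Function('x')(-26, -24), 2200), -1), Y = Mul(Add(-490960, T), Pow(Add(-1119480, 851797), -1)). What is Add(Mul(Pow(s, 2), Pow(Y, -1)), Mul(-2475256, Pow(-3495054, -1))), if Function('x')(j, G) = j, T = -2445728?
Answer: Rational(5725926532838482535, 8084990759471884992) ≈ 0.70822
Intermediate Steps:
Y = Rational(2936688, 267683) (Y = Mul(Add(-490960, -2445728), Pow(Add(-1119480, 851797), -1)) = Mul(-2936688, Pow(-267683, -1)) = Mul(-2936688, Rational(-1, 267683)) = Rational(2936688, 267683) ≈ 10.971)
s = Rational(1, 2174) (s = Pow(Add(-26, 2200), -1) = Pow(2174, -1) = Rational(1, 2174) ≈ 0.00045998)
Add(Mul(Pow(s, 2), Pow(Y, -1)), Mul(-2475256, Pow(-3495054, -1))) = Add(Mul(Pow(Rational(1, 2174), 2), Pow(Rational(2936688, 267683), -1)), Mul(-2475256, Pow(-3495054, -1))) = Add(Mul(Rational(1, 4726276), Rational(267683, 2936688)), Mul(-2475256, Rational(-1, 3495054))) = Add(Rational(267683, 13879598013888), Rational(1237628, 1747527)) = Rational(5725926532838482535, 8084990759471884992)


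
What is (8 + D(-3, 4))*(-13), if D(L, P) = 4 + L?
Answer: -117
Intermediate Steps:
(8 + D(-3, 4))*(-13) = (8 + (4 - 3))*(-13) = (8 + 1)*(-13) = 9*(-13) = -117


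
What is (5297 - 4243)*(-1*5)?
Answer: -5270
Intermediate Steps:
(5297 - 4243)*(-1*5) = 1054*(-5) = -5270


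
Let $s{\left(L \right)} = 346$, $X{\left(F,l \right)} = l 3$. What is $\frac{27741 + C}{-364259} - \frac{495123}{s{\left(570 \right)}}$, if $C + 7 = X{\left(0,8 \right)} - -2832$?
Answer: $- \frac{25766227571}{18004802} \approx -1431.1$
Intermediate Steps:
$X{\left(F,l \right)} = 3 l$
$C = 2849$ ($C = -7 + \left(3 \cdot 8 - -2832\right) = -7 + \left(24 + 2832\right) = -7 + 2856 = 2849$)
$\frac{27741 + C}{-364259} - \frac{495123}{s{\left(570 \right)}} = \frac{27741 + 2849}{-364259} - \frac{495123}{346} = 30590 \left(- \frac{1}{364259}\right) - \frac{495123}{346} = - \frac{4370}{52037} - \frac{495123}{346} = - \frac{25766227571}{18004802}$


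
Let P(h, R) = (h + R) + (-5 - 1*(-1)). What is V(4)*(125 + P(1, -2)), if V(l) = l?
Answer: 480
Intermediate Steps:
P(h, R) = -4 + R + h (P(h, R) = (R + h) + (-5 + 1) = (R + h) - 4 = -4 + R + h)
V(4)*(125 + P(1, -2)) = 4*(125 + (-4 - 2 + 1)) = 4*(125 - 5) = 4*120 = 480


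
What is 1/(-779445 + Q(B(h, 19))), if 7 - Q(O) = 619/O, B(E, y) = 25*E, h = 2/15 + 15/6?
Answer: -395/307881724 ≈ -1.2830e-6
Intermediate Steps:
h = 79/30 (h = 2*(1/15) + 15*(1/6) = 2/15 + 5/2 = 79/30 ≈ 2.6333)
Q(O) = 7 - 619/O
1/(-779445 + Q(B(h, 19))) = 1/(-779445 + (7 - 619/(25*(79/30)))) = 1/(-779445 + (7 - 619/395/6)) = 1/(-779445 + (7 - 619*6/395)) = 1/(-779445 + (7 - 3714/395)) = 1/(-779445 - 949/395) = 1/(-307881724/395) = -395/307881724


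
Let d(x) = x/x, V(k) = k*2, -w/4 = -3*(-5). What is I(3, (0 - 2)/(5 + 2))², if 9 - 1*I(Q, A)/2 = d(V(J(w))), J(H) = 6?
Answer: 256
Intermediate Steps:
w = -60 (w = -(-12)*(-5) = -4*15 = -60)
V(k) = 2*k
d(x) = 1
I(Q, A) = 16 (I(Q, A) = 18 - 2*1 = 18 - 2 = 16)
I(3, (0 - 2)/(5 + 2))² = 16² = 256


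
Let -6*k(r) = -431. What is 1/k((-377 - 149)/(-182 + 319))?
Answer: 6/431 ≈ 0.013921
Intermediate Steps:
k(r) = 431/6 (k(r) = -⅙*(-431) = 431/6)
1/k((-377 - 149)/(-182 + 319)) = 1/(431/6) = 6/431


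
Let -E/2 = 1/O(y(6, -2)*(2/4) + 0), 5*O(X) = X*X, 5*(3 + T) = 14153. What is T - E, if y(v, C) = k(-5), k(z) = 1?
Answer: 14338/5 ≈ 2867.6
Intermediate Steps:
T = 14138/5 (T = -3 + (⅕)*14153 = -3 + 14153/5 = 14138/5 ≈ 2827.6)
y(v, C) = 1
O(X) = X²/5 (O(X) = (X*X)/5 = X²/5)
E = -40 (E = -2*5/(1*(2/4) + 0)² = -2*5/(1*(2*(¼)) + 0)² = -2*5/(1*(½) + 0)² = -2*5/(½ + 0)² = -2/((½)²/5) = -2/((⅕)*(¼)) = -2/1/20 = -2*20 = -40)
T - E = 14138/5 - 1*(-40) = 14138/5 + 40 = 14338/5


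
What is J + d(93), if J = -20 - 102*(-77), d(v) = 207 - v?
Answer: 7948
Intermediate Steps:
J = 7834 (J = -20 + 7854 = 7834)
J + d(93) = 7834 + (207 - 1*93) = 7834 + (207 - 93) = 7834 + 114 = 7948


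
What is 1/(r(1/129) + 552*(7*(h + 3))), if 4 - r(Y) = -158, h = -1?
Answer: 1/7890 ≈ 0.00012674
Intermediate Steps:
r(Y) = 162 (r(Y) = 4 - 1*(-158) = 4 + 158 = 162)
1/(r(1/129) + 552*(7*(h + 3))) = 1/(162 + 552*(7*(-1 + 3))) = 1/(162 + 552*(7*2)) = 1/(162 + 552*14) = 1/(162 + 7728) = 1/7890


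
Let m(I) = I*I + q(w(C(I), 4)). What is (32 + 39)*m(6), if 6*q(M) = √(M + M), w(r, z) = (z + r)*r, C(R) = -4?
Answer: 2556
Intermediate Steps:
w(r, z) = r*(r + z) (w(r, z) = (r + z)*r = r*(r + z))
q(M) = √2*√M/6 (q(M) = √(M + M)/6 = √(2*M)/6 = (√2*√M)/6 = √2*√M/6)
m(I) = I² (m(I) = I*I + √2*√(-4*(-4 + 4))/6 = I² + √2*√(-4*0)/6 = I² + √2*√0/6 = I² + (⅙)*√2*0 = I² + 0 = I²)
(32 + 39)*m(6) = (32 + 39)*6² = 71*36 = 2556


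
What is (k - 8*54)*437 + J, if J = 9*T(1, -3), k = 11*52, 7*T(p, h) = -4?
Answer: 428224/7 ≈ 61175.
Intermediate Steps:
T(p, h) = -4/7 (T(p, h) = (⅐)*(-4) = -4/7)
k = 572
J = -36/7 (J = 9*(-4/7) = -36/7 ≈ -5.1429)
(k - 8*54)*437 + J = (572 - 8*54)*437 - 36/7 = (572 - 432)*437 - 36/7 = 140*437 - 36/7 = 61180 - 36/7 = 428224/7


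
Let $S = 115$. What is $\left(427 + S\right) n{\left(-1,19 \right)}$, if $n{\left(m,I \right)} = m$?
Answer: $-542$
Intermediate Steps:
$\left(427 + S\right) n{\left(-1,19 \right)} = \left(427 + 115\right) \left(-1\right) = 542 \left(-1\right) = -542$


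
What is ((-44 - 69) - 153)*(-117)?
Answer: 31122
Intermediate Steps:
((-44 - 69) - 153)*(-117) = (-113 - 153)*(-117) = -266*(-117) = 31122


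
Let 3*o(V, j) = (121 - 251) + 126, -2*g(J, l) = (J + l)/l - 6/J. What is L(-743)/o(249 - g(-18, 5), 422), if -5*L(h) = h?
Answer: -2229/20 ≈ -111.45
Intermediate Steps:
L(h) = -h/5
g(J, l) = 3/J - (J + l)/(2*l) (g(J, l) = -((J + l)/l - 6/J)/2 = -(-6/J + (J + l)/l)/2 = 3/J - (J + l)/(2*l))
o(V, j) = -4/3 (o(V, j) = ((121 - 251) + 126)/3 = (-130 + 126)/3 = (1/3)*(-4) = -4/3)
L(-743)/o(249 - g(-18, 5), 422) = (-1/5*(-743))/(-4/3) = (743/5)*(-3/4) = -2229/20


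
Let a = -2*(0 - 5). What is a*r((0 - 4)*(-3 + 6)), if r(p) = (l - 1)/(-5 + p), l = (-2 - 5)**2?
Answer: -480/17 ≈ -28.235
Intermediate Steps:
a = 10 (a = -2*(-5) = 10)
l = 49 (l = (-7)**2 = 49)
r(p) = 48/(-5 + p) (r(p) = (49 - 1)/(-5 + p) = 48/(-5 + p))
a*r((0 - 4)*(-3 + 6)) = 10*(48/(-5 + (0 - 4)*(-3 + 6))) = 10*(48/(-5 - 4*3)) = 10*(48/(-5 - 12)) = 10*(48/(-17)) = 10*(48*(-1/17)) = 10*(-48/17) = -480/17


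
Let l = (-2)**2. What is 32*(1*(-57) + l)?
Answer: -1696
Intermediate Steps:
l = 4
32*(1*(-57) + l) = 32*(1*(-57) + 4) = 32*(-57 + 4) = 32*(-53) = -1696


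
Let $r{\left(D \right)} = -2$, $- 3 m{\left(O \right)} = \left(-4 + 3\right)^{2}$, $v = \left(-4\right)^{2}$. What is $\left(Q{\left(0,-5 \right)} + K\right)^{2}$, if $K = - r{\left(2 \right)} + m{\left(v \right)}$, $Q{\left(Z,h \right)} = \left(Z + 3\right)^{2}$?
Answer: $\frac{1024}{9} \approx 113.78$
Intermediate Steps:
$Q{\left(Z,h \right)} = \left(3 + Z\right)^{2}$
$v = 16$
$m{\left(O \right)} = - \frac{1}{3}$ ($m{\left(O \right)} = - \frac{\left(-4 + 3\right)^{2}}{3} = - \frac{\left(-1\right)^{2}}{3} = \left(- \frac{1}{3}\right) 1 = - \frac{1}{3}$)
$K = \frac{5}{3}$ ($K = \left(-1\right) \left(-2\right) - \frac{1}{3} = 2 - \frac{1}{3} = \frac{5}{3} \approx 1.6667$)
$\left(Q{\left(0,-5 \right)} + K\right)^{2} = \left(\left(3 + 0\right)^{2} + \frac{5}{3}\right)^{2} = \left(3^{2} + \frac{5}{3}\right)^{2} = \left(9 + \frac{5}{3}\right)^{2} = \left(\frac{32}{3}\right)^{2} = \frac{1024}{9}$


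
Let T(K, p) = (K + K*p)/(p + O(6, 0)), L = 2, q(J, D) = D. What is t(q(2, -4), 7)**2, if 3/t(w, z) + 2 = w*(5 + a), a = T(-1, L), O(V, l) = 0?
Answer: 9/256 ≈ 0.035156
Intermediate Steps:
T(K, p) = (K + K*p)/p (T(K, p) = (K + K*p)/(p + 0) = (K + K*p)/p)
a = -3/2 (a = -1 - 1/2 = -3/2 ≈ -1.5000)
t(w, z) = 3/(-2 + 7*w/2) (t(w, z) = 3/(-2 + w*(5 - 3/2)) = 3/(-2 + w*(7/2)) = 3/(-2 + 7*w/2))
t(q(2, -4), 7)**2 = (6/(-4 + 7*(-4)))**2 = (6/(-4 - 28))**2 = (6/(-32))**2 = (6*(-1/32))**2 = (-3/16)**2 = 9/256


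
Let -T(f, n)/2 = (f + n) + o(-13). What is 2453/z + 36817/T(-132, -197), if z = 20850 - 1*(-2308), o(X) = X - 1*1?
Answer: 213572711/3971597 ≈ 53.775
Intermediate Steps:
o(X) = -1 + X (o(X) = X - 1 = -1 + X)
T(f, n) = 28 - 2*f - 2*n (T(f, n) = -2*((f + n) + (-1 - 13)) = -2*((f + n) - 14) = -2*(-14 + f + n) = 28 - 2*f - 2*n)
z = 23158 (z = 20850 + 2308 = 23158)
2453/z + 36817/T(-132, -197) = 2453/23158 + 36817/(28 - 2*(-132) - 2*(-197)) = 2453*(1/23158) + 36817/(28 + 264 + 394) = 2453/23158 + 36817/686 = 213572711/3971597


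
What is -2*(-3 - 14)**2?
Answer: -578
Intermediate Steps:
-2*(-3 - 14)**2 = -2*(-17)**2 = -2*289 = -578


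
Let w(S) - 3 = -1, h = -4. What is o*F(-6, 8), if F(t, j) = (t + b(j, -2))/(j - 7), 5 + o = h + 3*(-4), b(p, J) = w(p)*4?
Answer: -42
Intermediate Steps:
w(S) = 2 (w(S) = 3 - 1 = 2)
b(p, J) = 8 (b(p, J) = 2*4 = 8)
o = -21 (o = -5 + (-4 + 3*(-4)) = -5 + (-4 - 12) = -5 - 16 = -21)
F(t, j) = (8 + t)/(-7 + j) (F(t, j) = (t + 8)/(j - 7) = (8 + t)/(-7 + j))
o*F(-6, 8) = -21*(8 - 6)/(-7 + 8) = -21*2/1 = -21*2 = -42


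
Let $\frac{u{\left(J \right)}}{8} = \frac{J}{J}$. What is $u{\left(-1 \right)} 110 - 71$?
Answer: $809$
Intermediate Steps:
$u{\left(J \right)} = 8$ ($u{\left(J \right)} = 8 \frac{J}{J} = 8 \cdot 1 = 8$)
$u{\left(-1 \right)} 110 - 71 = 8 \cdot 110 - 71 = 880 - 71 = 809$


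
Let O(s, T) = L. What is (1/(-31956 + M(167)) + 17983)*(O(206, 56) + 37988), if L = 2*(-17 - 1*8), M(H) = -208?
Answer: 10971768447459/16082 ≈ 6.8224e+8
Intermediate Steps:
L = -50 (L = 2*(-17 - 8) = 2*(-25) = -50)
O(s, T) = -50
(1/(-31956 + M(167)) + 17983)*(O(206, 56) + 37988) = (1/(-31956 - 208) + 17983)*(-50 + 37988) = (1/(-32164) + 17983)*37938 = (-1/32164 + 17983)*37938 = (578405211/32164)*37938 = 10971768447459/16082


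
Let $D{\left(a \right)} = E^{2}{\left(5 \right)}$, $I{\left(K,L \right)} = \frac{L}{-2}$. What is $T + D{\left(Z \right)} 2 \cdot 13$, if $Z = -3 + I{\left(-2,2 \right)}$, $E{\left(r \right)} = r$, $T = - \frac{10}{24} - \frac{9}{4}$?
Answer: $\frac{1942}{3} \approx 647.33$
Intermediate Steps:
$T = - \frac{8}{3}$ ($T = \left(-10\right) \frac{1}{24} - \frac{9}{4} = - \frac{5}{12} - \frac{9}{4} = - \frac{8}{3} \approx -2.6667$)
$I{\left(K,L \right)} = - \frac{L}{2}$ ($I{\left(K,L \right)} = L \left(- \frac{1}{2}\right) = - \frac{L}{2}$)
$Z = -4$ ($Z = -3 - 1 = -4$)
$D{\left(a \right)} = 25$ ($D{\left(a \right)} = 5^{2} = 25$)
$T + D{\left(Z \right)} 2 \cdot 13 = - \frac{8}{3} + 25 \cdot 2 \cdot 13 = - \frac{8}{3} + 25 \cdot 26 = - \frac{8}{3} + 650 = \frac{1942}{3}$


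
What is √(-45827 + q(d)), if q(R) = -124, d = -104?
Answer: 17*I*√159 ≈ 214.36*I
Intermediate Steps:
√(-45827 + q(d)) = √(-45827 - 124) = √(-45951) = 17*I*√159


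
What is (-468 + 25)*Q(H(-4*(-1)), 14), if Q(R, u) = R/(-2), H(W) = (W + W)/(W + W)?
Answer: 443/2 ≈ 221.50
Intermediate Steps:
H(W) = 1 (H(W) = (2*W)/((2*W)) = (2*W)*(1/(2*W)) = 1)
Q(R, u) = -R/2 (Q(R, u) = R*(-1/2) = -R/2)
(-468 + 25)*Q(H(-4*(-1)), 14) = (-468 + 25)*(-1/2*1) = -443*(-1/2) = 443/2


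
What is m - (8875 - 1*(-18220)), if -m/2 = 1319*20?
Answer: -79855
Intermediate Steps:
m = -52760 (m = -2638*20 = -2*26380 = -52760)
m - (8875 - 1*(-18220)) = -52760 - (8875 - 1*(-18220)) = -52760 - (8875 + 18220) = -52760 - 1*27095 = -52760 - 27095 = -79855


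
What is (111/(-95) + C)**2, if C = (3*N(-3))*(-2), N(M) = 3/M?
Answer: 210681/9025 ≈ 23.344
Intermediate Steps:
C = 6 (C = (3*(3/(-3)))*(-2) = (3*(3*(-1/3)))*(-2) = (3*(-1))*(-2) = -3*(-2) = 6)
(111/(-95) + C)**2 = (111/(-95) + 6)**2 = (111*(-1/95) + 6)**2 = (-111/95 + 6)**2 = (459/95)**2 = 210681/9025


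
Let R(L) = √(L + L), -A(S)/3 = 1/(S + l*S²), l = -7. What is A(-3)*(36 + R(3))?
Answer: 18/11 + √6/22 ≈ 1.7477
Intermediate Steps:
A(S) = -3/(S - 7*S²)
R(L) = √2*√L (R(L) = √(2*L) = √2*√L)
A(-3)*(36 + R(3)) = (3/(-3*(-1 + 7*(-3))))*(36 + √2*√3) = (3*(-⅓)/(-1 - 21))*(36 + √6) = (3*(-⅓)/(-22))*(36 + √6) = (3*(-⅓)*(-1/22))*(36 + √6) = (36 + √6)/22 = 18/11 + √6/22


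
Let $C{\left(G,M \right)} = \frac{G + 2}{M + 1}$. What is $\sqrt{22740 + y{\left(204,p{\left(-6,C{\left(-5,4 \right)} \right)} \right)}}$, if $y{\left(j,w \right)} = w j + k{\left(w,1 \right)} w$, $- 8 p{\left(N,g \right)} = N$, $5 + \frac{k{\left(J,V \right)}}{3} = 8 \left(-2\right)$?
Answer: $\frac{\sqrt{91383}}{2} \approx 151.15$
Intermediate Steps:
$k{\left(J,V \right)} = -63$ ($k{\left(J,V \right)} = -15 + 3 \cdot 8 \left(-2\right) = -15 + 3 \left(-16\right) = -15 - 48 = -63$)
$C{\left(G,M \right)} = \frac{2 + G}{1 + M}$
$p{\left(N,g \right)} = - \frac{N}{8}$
$y{\left(j,w \right)} = - 63 w + j w$ ($y{\left(j,w \right)} = w j - 63 w = j w - 63 w = - 63 w + j w$)
$\sqrt{22740 + y{\left(204,p{\left(-6,C{\left(-5,4 \right)} \right)} \right)}} = \sqrt{22740 + \left(- \frac{1}{8}\right) \left(-6\right) \left(-63 + 204\right)} = \sqrt{22740 + \frac{3}{4} \cdot 141} = \sqrt{22740 + \frac{423}{4}} = \sqrt{\frac{91383}{4}} = \frac{\sqrt{91383}}{2}$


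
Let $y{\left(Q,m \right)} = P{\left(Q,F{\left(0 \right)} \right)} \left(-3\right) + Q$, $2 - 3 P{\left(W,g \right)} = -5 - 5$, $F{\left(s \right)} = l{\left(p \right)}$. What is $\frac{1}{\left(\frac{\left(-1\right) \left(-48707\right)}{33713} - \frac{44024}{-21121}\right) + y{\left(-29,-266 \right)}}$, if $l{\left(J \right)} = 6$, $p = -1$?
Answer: $- \frac{712052273}{26681221534} \approx -0.026687$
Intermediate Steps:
$F{\left(s \right)} = 6$
$P{\left(W,g \right)} = 4$ ($P{\left(W,g \right)} = \frac{2}{3} - \frac{-5 - 5}{3} = \frac{2}{3} - - \frac{10}{3} = \frac{2}{3} + \frac{10}{3} = 4$)
$y{\left(Q,m \right)} = -12 + Q$ ($y{\left(Q,m \right)} = 4 \left(-3\right) + Q = -12 + Q$)
$\frac{1}{\left(\frac{\left(-1\right) \left(-48707\right)}{33713} - \frac{44024}{-21121}\right) + y{\left(-29,-266 \right)}} = \frac{1}{\left(\frac{\left(-1\right) \left(-48707\right)}{33713} - \frac{44024}{-21121}\right) - 41} = \frac{1}{\left(48707 \cdot \frac{1}{33713} - - \frac{44024}{21121}\right) - 41} = \frac{1}{\left(\frac{48707}{33713} + \frac{44024}{21121}\right) - 41} = \frac{1}{\frac{2512921659}{712052273} - 41} = \frac{1}{- \frac{26681221534}{712052273}} = - \frac{712052273}{26681221534}$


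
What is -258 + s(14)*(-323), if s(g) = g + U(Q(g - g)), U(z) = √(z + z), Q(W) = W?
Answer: -4780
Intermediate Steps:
U(z) = √2*√z (U(z) = √(2*z) = √2*√z)
s(g) = g (s(g) = g + √2*√(g - g) = g + √2*√0 = g + √2*0 = g + 0 = g)
-258 + s(14)*(-323) = -258 + 14*(-323) = -258 - 4522 = -4780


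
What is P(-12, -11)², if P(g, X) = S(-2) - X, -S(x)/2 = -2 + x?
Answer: 361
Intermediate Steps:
S(x) = 4 - 2*x (S(x) = -2*(-2 + x) = 4 - 2*x)
P(g, X) = 8 - X (P(g, X) = (4 - 2*(-2)) - X = (4 + 4) - X = 8 - X)
P(-12, -11)² = (8 - 1*(-11))² = (8 + 11)² = 19² = 361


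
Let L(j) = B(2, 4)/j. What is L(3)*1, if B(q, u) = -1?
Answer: -1/3 ≈ -0.33333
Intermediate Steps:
L(j) = -1/j
L(3)*1 = -1/3*1 = -1/3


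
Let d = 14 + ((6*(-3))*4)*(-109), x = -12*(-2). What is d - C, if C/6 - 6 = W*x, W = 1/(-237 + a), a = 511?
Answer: 1072090/137 ≈ 7825.5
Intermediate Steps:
x = 24
W = 1/274 (W = 1/(-237 + 511) = 1/274 ≈ 0.0036496)
d = 7862 (d = 14 - 18*4*(-109) = 14 - 72*(-109) = 14 + 7848 = 7862)
C = 5004/137 (C = 36 + 6*((1/274)*24) = 36 + 6*(12/137) = 36 + 72/137 = 5004/137 ≈ 36.526)
d - C = 7862 - 1*5004/137 = 7862 - 5004/137 = 1072090/137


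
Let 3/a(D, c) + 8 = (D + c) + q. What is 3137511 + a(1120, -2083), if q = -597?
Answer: 4919617245/1568 ≈ 3.1375e+6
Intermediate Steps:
a(D, c) = 3/(-605 + D + c) (a(D, c) = 3/(-8 + ((D + c) - 597)) = 3/(-8 + (-597 + D + c)) = 3/(-605 + D + c))
3137511 + a(1120, -2083) = 3137511 + 3/(-605 + 1120 - 2083) = 3137511 + 3/(-1568) = 3137511 + 3*(-1/1568) = 3137511 - 3/1568 = 4919617245/1568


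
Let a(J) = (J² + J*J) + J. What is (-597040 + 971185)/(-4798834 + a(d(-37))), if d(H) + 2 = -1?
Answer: -374145/4798819 ≈ -0.077966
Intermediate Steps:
d(H) = -3 (d(H) = -2 - 1 = -3)
a(J) = J + 2*J² (a(J) = (J² + J²) + J = 2*J² + J = J + 2*J²)
(-597040 + 971185)/(-4798834 + a(d(-37))) = (-597040 + 971185)/(-4798834 - 3*(1 + 2*(-3))) = 374145/(-4798834 - 3*(1 - 6)) = 374145/(-4798834 - 3*(-5)) = 374145/(-4798834 + 15) = 374145/(-4798819) = 374145*(-1/4798819) = -374145/4798819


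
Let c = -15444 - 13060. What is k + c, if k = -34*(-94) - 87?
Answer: -25395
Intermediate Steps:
c = -28504
k = 3109 (k = 3196 - 87 = 3109)
k + c = 3109 - 28504 = -25395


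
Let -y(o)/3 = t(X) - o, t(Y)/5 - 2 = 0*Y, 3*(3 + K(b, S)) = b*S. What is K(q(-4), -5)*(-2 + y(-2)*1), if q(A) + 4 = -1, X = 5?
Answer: -608/3 ≈ -202.67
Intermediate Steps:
q(A) = -5 (q(A) = -4 - 1 = -5)
K(b, S) = -3 + S*b/3 (K(b, S) = -3 + (b*S)/3 = -3 + (S*b)/3 = -3 + S*b/3)
t(Y) = 10 (t(Y) = 10 + 5*(0*Y) = 10 + 5*0 = 10 + 0 = 10)
y(o) = -30 + 3*o (y(o) = -3*(10 - o) = -30 + 3*o)
K(q(-4), -5)*(-2 + y(-2)*1) = (-3 + (⅓)*(-5)*(-5))*(-2 + (-30 + 3*(-2))*1) = (-3 + 25/3)*(-2 + (-30 - 6)*1) = 16*(-2 - 36*1)/3 = 16*(-2 - 36)/3 = (16/3)*(-38) = -608/3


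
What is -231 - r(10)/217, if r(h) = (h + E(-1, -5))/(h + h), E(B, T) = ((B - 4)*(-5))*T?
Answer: -200485/868 ≈ -230.97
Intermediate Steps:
E(B, T) = T*(20 - 5*B) (E(B, T) = ((-4 + B)*(-5))*T = (20 - 5*B)*T = T*(20 - 5*B))
r(h) = (-125 + h)/(2*h) (r(h) = (h + 5*(-5)*(4 - 1*(-1)))/(h + h) = (h + 5*(-5)*(4 + 1))/((2*h)) = (h + 5*(-5)*5)*(1/(2*h)) = (h - 125)*(1/(2*h)) = (-125 + h)*(1/(2*h)) = (-125 + h)/(2*h))
-231 - r(10)/217 = -231 - (½)*(-125 + 10)/10/217 = -231 - (½)*(⅒)*(-115)/217 = -231 - (-23)/(4*217) = -231 - 1*(-23/868) = -231 + 23/868 = -200485/868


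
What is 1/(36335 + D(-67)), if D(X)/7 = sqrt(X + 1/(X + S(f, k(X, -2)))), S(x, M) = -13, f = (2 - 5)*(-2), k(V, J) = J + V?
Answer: 2906800/105618840689 - 28*I*sqrt(26805)/105618840689 ≈ 2.7522e-5 - 4.3403e-8*I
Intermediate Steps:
f = 6 (f = -3*(-2) = 6)
D(X) = 7*sqrt(X + 1/(-13 + X)) (D(X) = 7*sqrt(X + 1/(X - 13)) = 7*sqrt(X + 1/(-13 + X)))
1/(36335 + D(-67)) = 1/(36335 + 7*sqrt((1 - 67*(-13 - 67))/(-13 - 67))) = 1/(36335 + 7*sqrt((1 - 67*(-80))/(-80))) = 1/(36335 + 7*sqrt(-(1 + 5360)/80)) = 1/(36335 + 7*sqrt(-1/80*5361)) = 1/(36335 + 7*sqrt(-5361/80)) = 1/(36335 + 7*(I*sqrt(26805)/20)) = 1/(36335 + 7*I*sqrt(26805)/20)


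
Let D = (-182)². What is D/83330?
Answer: 1274/3205 ≈ 0.39750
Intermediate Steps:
D = 33124
D/83330 = 33124/83330 = 33124*(1/83330) = 1274/3205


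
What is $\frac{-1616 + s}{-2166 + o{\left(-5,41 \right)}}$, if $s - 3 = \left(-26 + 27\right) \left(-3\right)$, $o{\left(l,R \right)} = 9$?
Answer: $\frac{1616}{2157} \approx 0.74919$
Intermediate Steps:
$s = 0$ ($s = 3 + \left(-26 + 27\right) \left(-3\right) = 3 + 1 \left(-3\right) = 3 - 3 = 0$)
$\frac{-1616 + s}{-2166 + o{\left(-5,41 \right)}} = \frac{-1616 + 0}{-2166 + 9} = - \frac{1616}{-2157} = \left(-1616\right) \left(- \frac{1}{2157}\right) = \frac{1616}{2157}$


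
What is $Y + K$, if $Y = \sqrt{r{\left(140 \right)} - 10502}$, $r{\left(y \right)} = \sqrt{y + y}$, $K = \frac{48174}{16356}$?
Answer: $\frac{8029}{2726} + \sqrt{-10502 + 2 \sqrt{70}} \approx 2.9453 + 102.4 i$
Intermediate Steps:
$K = \frac{8029}{2726}$ ($K = 48174 \cdot \frac{1}{16356} = \frac{8029}{2726} \approx 2.9453$)
$r{\left(y \right)} = \sqrt{2} \sqrt{y}$ ($r{\left(y \right)} = \sqrt{2 y} = \sqrt{2} \sqrt{y}$)
$Y = \sqrt{-10502 + 2 \sqrt{70}}$ ($Y = \sqrt{\sqrt{2} \sqrt{140} - 10502} = \sqrt{\sqrt{2} \cdot 2 \sqrt{35} - 10502} = \sqrt{2 \sqrt{70} - 10502} = \sqrt{-10502 + 2 \sqrt{70}} \approx 102.4 i$)
$Y + K = \sqrt{-10502 + 2 \sqrt{70}} + \frac{8029}{2726} = \frac{8029}{2726} + \sqrt{-10502 + 2 \sqrt{70}}$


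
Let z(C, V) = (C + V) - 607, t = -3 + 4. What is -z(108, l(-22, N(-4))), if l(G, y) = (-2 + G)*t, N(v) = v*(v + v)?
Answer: 523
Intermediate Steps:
t = 1
N(v) = 2*v² (N(v) = v*(2*v) = 2*v²)
l(G, y) = -2 + G (l(G, y) = (-2 + G)*1 = -2 + G)
z(C, V) = -607 + C + V
-z(108, l(-22, N(-4))) = -(-607 + 108 + (-2 - 22)) = -(-607 + 108 - 24) = -1*(-523) = 523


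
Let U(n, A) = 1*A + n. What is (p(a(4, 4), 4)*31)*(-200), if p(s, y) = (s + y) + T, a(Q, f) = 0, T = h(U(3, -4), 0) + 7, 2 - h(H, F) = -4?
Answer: -105400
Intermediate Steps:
U(n, A) = A + n
h(H, F) = 6 (h(H, F) = 2 - 1*(-4) = 2 + 4 = 6)
T = 13 (T = 6 + 7 = 13)
p(s, y) = 13 + s + y (p(s, y) = (s + y) + 13 = 13 + s + y)
(p(a(4, 4), 4)*31)*(-200) = ((13 + 0 + 4)*31)*(-200) = (17*31)*(-200) = 527*(-200) = -105400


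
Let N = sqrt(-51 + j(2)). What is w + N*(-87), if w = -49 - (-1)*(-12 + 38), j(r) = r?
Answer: -23 - 609*I ≈ -23.0 - 609.0*I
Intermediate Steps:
N = 7*I (N = sqrt(-51 + 2) = sqrt(-49) = 7*I ≈ 7.0*I)
w = -23 (w = -49 - (-1)*26 = -49 - 1*(-26) = -49 + 26 = -23)
w + N*(-87) = -23 + (7*I)*(-87) = -23 - 609*I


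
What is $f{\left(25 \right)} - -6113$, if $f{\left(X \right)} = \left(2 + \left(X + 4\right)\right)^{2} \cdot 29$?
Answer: $33982$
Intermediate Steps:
$f{\left(X \right)} = 29 \left(6 + X\right)^{2}$ ($f{\left(X \right)} = \left(2 + \left(4 + X\right)\right)^{2} \cdot 29 = \left(6 + X\right)^{2} \cdot 29 = 29 \left(6 + X\right)^{2}$)
$f{\left(25 \right)} - -6113 = 29 \left(6 + 25\right)^{2} - -6113 = 29 \cdot 31^{2} + 6113 = 29 \cdot 961 + 6113 = 27869 + 6113 = 33982$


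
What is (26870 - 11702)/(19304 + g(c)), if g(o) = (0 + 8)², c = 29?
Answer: 632/807 ≈ 0.78315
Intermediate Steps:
g(o) = 64 (g(o) = 8² = 64)
(26870 - 11702)/(19304 + g(c)) = (26870 - 11702)/(19304 + 64) = 15168/19368 = 15168*(1/19368) = 632/807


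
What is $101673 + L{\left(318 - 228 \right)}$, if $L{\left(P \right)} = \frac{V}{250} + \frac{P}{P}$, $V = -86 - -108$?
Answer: $\frac{12709261}{125} \approx 1.0167 \cdot 10^{5}$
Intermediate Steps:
$V = 22$ ($V = -86 + 108 = 22$)
$L{\left(P \right)} = \frac{136}{125}$ ($L{\left(P \right)} = \frac{22}{250} + \frac{P}{P} = 22 \cdot \frac{1}{250} + 1 = \frac{11}{125} + 1 = \frac{136}{125}$)
$101673 + L{\left(318 - 228 \right)} = 101673 + \frac{136}{125} = \frac{12709261}{125}$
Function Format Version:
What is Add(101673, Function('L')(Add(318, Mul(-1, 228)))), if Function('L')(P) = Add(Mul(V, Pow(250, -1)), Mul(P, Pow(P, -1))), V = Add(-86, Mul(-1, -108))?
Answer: Rational(12709261, 125) ≈ 1.0167e+5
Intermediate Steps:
V = 22 (V = Add(-86, 108) = 22)
Function('L')(P) = Rational(136, 125) (Function('L')(P) = Add(Mul(22, Pow(250, -1)), Mul(P, Pow(P, -1))) = Add(Mul(22, Rational(1, 250)), 1) = Add(Rational(11, 125), 1) = Rational(136, 125))
Add(101673, Function('L')(Add(318, Mul(-1, 228)))) = Add(101673, Rational(136, 125)) = Rational(12709261, 125)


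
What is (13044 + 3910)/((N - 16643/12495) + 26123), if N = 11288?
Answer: 6230595/13748053 ≈ 0.45320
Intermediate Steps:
(13044 + 3910)/((N - 16643/12495) + 26123) = (13044 + 3910)/((11288 - 16643/12495) + 26123) = 16954/((11288 - 16643*1/12495) + 26123) = 16954/((11288 - 979/735) + 26123) = 16954/(8295701/735 + 26123) = 16954/(27496106/735) = 16954*(735/27496106) = 6230595/13748053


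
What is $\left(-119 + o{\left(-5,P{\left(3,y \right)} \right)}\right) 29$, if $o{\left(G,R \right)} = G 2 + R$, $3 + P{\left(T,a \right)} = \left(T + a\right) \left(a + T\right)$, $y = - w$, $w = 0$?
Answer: $-3567$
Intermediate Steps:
$y = 0$ ($y = \left(-1\right) 0 = 0$)
$P{\left(T,a \right)} = -3 + \left(T + a\right)^{2}$ ($P{\left(T,a \right)} = -3 + \left(T + a\right) \left(a + T\right) = -3 + \left(T + a\right) \left(T + a\right) = -3 + \left(T + a\right)^{2}$)
$o{\left(G,R \right)} = R + 2 G$ ($o{\left(G,R \right)} = 2 G + R = R + 2 G$)
$\left(-119 + o{\left(-5,P{\left(3,y \right)} \right)}\right) 29 = \left(-119 + \left(\left(-3 + \left(3 + 0\right)^{2}\right) + 2 \left(-5\right)\right)\right) 29 = \left(-119 - \left(13 - 9\right)\right) 29 = \left(-119 + \left(\left(-3 + 9\right) - 10\right)\right) 29 = \left(-119 + \left(6 - 10\right)\right) 29 = \left(-119 - 4\right) 29 = \left(-123\right) 29 = -3567$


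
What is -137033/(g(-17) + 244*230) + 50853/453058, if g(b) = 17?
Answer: -59229162053/25433316946 ≈ -2.3288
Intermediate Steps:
-137033/(g(-17) + 244*230) + 50853/453058 = -137033/(17 + 244*230) + 50853/453058 = -137033/(17 + 56120) + 50853*(1/453058) = -137033/56137 + 50853/453058 = -59229162053/25433316946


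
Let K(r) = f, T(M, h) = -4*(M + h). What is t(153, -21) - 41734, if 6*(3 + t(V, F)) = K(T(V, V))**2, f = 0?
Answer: -41737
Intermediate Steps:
T(M, h) = -4*M - 4*h
K(r) = 0
t(V, F) = -3 (t(V, F) = -3 + (1/6)*0**2 = -3 + (1/6)*0 = -3 + 0 = -3)
t(153, -21) - 41734 = -3 - 41734 = -41737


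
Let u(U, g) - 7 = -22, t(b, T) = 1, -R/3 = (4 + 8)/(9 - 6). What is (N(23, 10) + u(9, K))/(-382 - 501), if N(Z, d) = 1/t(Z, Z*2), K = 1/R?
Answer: 14/883 ≈ 0.015855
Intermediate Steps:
R = -12 (R = -3*(4 + 8)/(9 - 6) = -36/3 = -3*4 = -12)
K = -1/12 (K = 1/(-12) = -1/12 ≈ -0.083333)
u(U, g) = -15 (u(U, g) = 7 - 22 = -15)
N(Z, d) = 1 (N(Z, d) = 1/1 = 1)
(N(23, 10) + u(9, K))/(-382 - 501) = (1 - 15)/(-382 - 501) = -14/(-883) = -14*(-1/883) = 14/883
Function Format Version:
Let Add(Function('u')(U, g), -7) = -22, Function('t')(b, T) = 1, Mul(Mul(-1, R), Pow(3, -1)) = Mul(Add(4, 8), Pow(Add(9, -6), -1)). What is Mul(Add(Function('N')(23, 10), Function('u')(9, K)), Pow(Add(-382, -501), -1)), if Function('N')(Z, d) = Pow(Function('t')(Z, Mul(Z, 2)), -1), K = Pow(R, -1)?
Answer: Rational(14, 883) ≈ 0.015855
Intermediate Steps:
R = -12 (R = Mul(-3, Mul(Add(4, 8), Pow(Add(9, -6), -1))) = Mul(-3, Mul(12, Pow(3, -1))) = Mul(-3, Mul(12, Rational(1, 3))) = Mul(-3, 4) = -12)
K = Rational(-1, 12) (K = Pow(-12, -1) = Rational(-1, 12) ≈ -0.083333)
Function('u')(U, g) = -15 (Function('u')(U, g) = Add(7, -22) = -15)
Function('N')(Z, d) = 1 (Function('N')(Z, d) = Pow(1, -1) = 1)
Mul(Add(Function('N')(23, 10), Function('u')(9, K)), Pow(Add(-382, -501), -1)) = Mul(Add(1, -15), Pow(Add(-382, -501), -1)) = Mul(-14, Pow(-883, -1)) = Mul(-14, Rational(-1, 883)) = Rational(14, 883)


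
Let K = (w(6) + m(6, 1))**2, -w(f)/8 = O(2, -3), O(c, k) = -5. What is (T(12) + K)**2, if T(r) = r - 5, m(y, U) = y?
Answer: 4507129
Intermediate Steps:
w(f) = 40 (w(f) = -8*(-5) = 40)
K = 2116 (K = (40 + 6)**2 = 46**2 = 2116)
T(r) = -5 + r
(T(12) + K)**2 = ((-5 + 12) + 2116)**2 = (7 + 2116)**2 = 2123**2 = 4507129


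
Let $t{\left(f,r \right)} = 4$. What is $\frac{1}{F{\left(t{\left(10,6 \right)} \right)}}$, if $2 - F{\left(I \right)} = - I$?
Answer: $\frac{1}{6} \approx 0.16667$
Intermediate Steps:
$F{\left(I \right)} = 2 + I$ ($F{\left(I \right)} = 2 - - I = 2 + I$)
$\frac{1}{F{\left(t{\left(10,6 \right)} \right)}} = \frac{1}{2 + 4} = \frac{1}{6}$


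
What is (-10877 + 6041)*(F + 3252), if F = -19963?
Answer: 80814396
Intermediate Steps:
(-10877 + 6041)*(F + 3252) = (-10877 + 6041)*(-19963 + 3252) = -4836*(-16711) = 80814396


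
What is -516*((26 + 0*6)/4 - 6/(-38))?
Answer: -65274/19 ≈ -3435.5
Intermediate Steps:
-516*((26 + 0*6)/4 - 6/(-38)) = -516*((26 + 0)*(1/4) - 6*(-1/38)) = -516*(26*(1/4) + 3/19) = -516*(13/2 + 3/19) = -516*253/38 = -65274/19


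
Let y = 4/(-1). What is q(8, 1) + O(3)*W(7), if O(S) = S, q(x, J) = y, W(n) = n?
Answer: 17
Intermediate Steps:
y = -4 (y = 4*(-1) = -4)
q(x, J) = -4
q(8, 1) + O(3)*W(7) = -4 + 3*7 = -4 + 21 = 17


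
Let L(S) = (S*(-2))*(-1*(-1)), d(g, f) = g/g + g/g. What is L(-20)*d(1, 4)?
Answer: 80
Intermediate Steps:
d(g, f) = 2 (d(g, f) = 1 + 1 = 2)
L(S) = -2*S (L(S) = -2*S*1 = -2*S)
L(-20)*d(1, 4) = -2*(-20)*2 = 40*2 = 80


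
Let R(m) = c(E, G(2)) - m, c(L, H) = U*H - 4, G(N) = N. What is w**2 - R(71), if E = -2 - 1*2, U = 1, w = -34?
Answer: 1229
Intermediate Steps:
E = -4 (E = -2 - 2 = -4)
c(L, H) = -4 + H (c(L, H) = 1*H - 4 = H - 4 = -4 + H)
R(m) = -2 - m (R(m) = (-4 + 2) - m = -2 - m)
w**2 - R(71) = (-34)**2 - (-2 - 1*71) = 1156 - (-2 - 71) = 1156 - 1*(-73) = 1156 + 73 = 1229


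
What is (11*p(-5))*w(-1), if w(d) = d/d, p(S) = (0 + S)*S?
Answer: 275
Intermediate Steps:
p(S) = S**2 (p(S) = S*S = S**2)
w(d) = 1
(11*p(-5))*w(-1) = (11*(-5)**2)*1 = (11*25)*1 = 275*1 = 275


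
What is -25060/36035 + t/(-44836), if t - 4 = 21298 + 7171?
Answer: -429922943/323133052 ≈ -1.3305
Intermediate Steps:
t = 28473 (t = 4 + (21298 + 7171) = 4 + 28469 = 28473)
-25060/36035 + t/(-44836) = -25060/36035 + 28473/(-44836) = -25060*1/36035 + 28473*(-1/44836) = -5012/7207 - 28473/44836 = -429922943/323133052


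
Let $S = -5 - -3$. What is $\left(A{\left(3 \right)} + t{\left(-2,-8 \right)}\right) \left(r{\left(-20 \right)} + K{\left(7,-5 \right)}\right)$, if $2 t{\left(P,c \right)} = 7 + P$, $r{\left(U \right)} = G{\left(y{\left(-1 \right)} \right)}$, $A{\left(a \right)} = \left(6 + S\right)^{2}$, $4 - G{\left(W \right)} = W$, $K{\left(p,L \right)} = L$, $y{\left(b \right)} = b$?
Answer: $0$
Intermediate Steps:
$S = -2$ ($S = -5 + 3 = -2$)
$G{\left(W \right)} = 4 - W$
$A{\left(a \right)} = 16$ ($A{\left(a \right)} = \left(6 - 2\right)^{2} = 4^{2} = 16$)
$r{\left(U \right)} = 5$ ($r{\left(U \right)} = 4 - -1 = 4 + 1 = 5$)
$t{\left(P,c \right)} = \frac{7}{2} + \frac{P}{2}$ ($t{\left(P,c \right)} = \frac{7 + P}{2} = \frac{7}{2} + \frac{P}{2}$)
$\left(A{\left(3 \right)} + t{\left(-2,-8 \right)}\right) \left(r{\left(-20 \right)} + K{\left(7,-5 \right)}\right) = \left(16 + \left(\frac{7}{2} + \frac{1}{2} \left(-2\right)\right)\right) \left(5 - 5\right) = \left(16 + \left(\frac{7}{2} - 1\right)\right) 0 = \left(16 + \frac{5}{2}\right) 0 = \frac{37}{2} \cdot 0 = 0$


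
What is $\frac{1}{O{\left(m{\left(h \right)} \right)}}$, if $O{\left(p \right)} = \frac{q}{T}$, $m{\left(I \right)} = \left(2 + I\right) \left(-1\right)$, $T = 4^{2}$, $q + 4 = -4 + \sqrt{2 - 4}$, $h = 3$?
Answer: $- \frac{64}{33} - \frac{8 i \sqrt{2}}{33} \approx -1.9394 - 0.34284 i$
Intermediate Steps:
$q = -8 + i \sqrt{2}$ ($q = -4 - \left(4 - \sqrt{2 - 4}\right) = -4 - \left(4 - \sqrt{-2}\right) = -4 - \left(4 - i \sqrt{2}\right) = -8 + i \sqrt{2} \approx -8.0 + 1.4142 i$)
$T = 16$
$m{\left(I \right)} = -2 - I$
$O{\left(p \right)} = - \frac{1}{2} + \frac{i \sqrt{2}}{16}$ ($O{\left(p \right)} = \frac{-8 + i \sqrt{2}}{16} = \left(-8 + i \sqrt{2}\right) \frac{1}{16} = - \frac{1}{2} + \frac{i \sqrt{2}}{16}$)
$\frac{1}{O{\left(m{\left(h \right)} \right)}} = \frac{1}{- \frac{1}{2} + \frac{i \sqrt{2}}{16}}$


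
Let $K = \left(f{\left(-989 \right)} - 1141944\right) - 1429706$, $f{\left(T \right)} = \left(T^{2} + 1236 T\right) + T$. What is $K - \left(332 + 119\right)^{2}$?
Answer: $-3020323$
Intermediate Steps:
$f{\left(T \right)} = T^{2} + 1237 T$
$K = -2816922$ ($K = \left(- 989 \left(1237 - 989\right) - 1141944\right) - 1429706 = \left(\left(-989\right) 248 - 1141944\right) - 1429706 = \left(-245272 - 1141944\right) - 1429706 = -1387216 - 1429706 = -2816922$)
$K - \left(332 + 119\right)^{2} = -2816922 - \left(332 + 119\right)^{2} = -2816922 - 451^{2} = -2816922 - 203401 = -3020323$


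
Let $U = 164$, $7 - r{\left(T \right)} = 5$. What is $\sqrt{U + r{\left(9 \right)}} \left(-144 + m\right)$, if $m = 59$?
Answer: $- 85 \sqrt{166} \approx -1095.1$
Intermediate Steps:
$r{\left(T \right)} = 2$ ($r{\left(T \right)} = 7 - 5 = 2$)
$\sqrt{U + r{\left(9 \right)}} \left(-144 + m\right) = \sqrt{164 + 2} \left(-144 + 59\right) = \sqrt{166} \left(-85\right) = - 85 \sqrt{166}$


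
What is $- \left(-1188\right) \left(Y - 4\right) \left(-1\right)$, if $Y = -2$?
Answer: $7128$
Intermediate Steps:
$- \left(-1188\right) \left(Y - 4\right) \left(-1\right) = - \left(-1188\right) \left(-2 - 4\right) \left(-1\right) = - \left(-1188\right) \left(\left(-6\right) \left(-1\right)\right) = - \left(-1188\right) 6 = \left(-1\right) \left(-7128\right) = 7128$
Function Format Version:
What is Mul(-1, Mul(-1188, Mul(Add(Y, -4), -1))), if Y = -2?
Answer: 7128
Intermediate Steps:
Mul(-1, Mul(-1188, Mul(Add(Y, -4), -1))) = Mul(-1, Mul(-1188, Mul(Add(-2, -4), -1))) = Mul(-1, Mul(-1188, Mul(-6, -1))) = Mul(-1, Mul(-1188, 6)) = Mul(-1, -7128) = 7128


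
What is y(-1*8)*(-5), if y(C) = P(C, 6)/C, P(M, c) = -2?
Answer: -5/4 ≈ -1.2500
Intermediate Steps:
y(C) = -2/C
y(-1*8)*(-5) = -2/((-1*8))*(-5) = -2/(-8)*(-5) = -2*(-⅛)*(-5) = (¼)*(-5) = -5/4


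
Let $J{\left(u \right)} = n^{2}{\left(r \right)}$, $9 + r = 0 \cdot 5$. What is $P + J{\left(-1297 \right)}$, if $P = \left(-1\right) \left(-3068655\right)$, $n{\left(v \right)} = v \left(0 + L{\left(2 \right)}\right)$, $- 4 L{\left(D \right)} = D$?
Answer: $\frac{12274701}{4} \approx 3.0687 \cdot 10^{6}$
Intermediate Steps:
$r = -9$ ($r = -9 + 0 \cdot 5 = -9 + 0 = -9$)
$L{\left(D \right)} = - \frac{D}{4}$
$n{\left(v \right)} = - \frac{v}{2}$ ($n{\left(v \right)} = v \left(0 - \frac{1}{2}\right) = v \left(- \frac{1}{2}\right) = - \frac{v}{2}$)
$J{\left(u \right)} = \frac{81}{4}$ ($J{\left(u \right)} = \left(\left(- \frac{1}{2}\right) \left(-9\right)\right)^{2} = \left(\frac{9}{2}\right)^{2} = \frac{81}{4}$)
$P = 3068655$
$P + J{\left(-1297 \right)} = 3068655 + \frac{81}{4} = \frac{12274701}{4}$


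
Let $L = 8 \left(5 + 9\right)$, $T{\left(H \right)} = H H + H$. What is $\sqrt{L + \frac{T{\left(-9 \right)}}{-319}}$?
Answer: $\frac{2 \sqrt{2843566}}{319} \approx 10.572$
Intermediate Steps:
$T{\left(H \right)} = H + H^{2}$ ($T{\left(H \right)} = H^{2} + H = H + H^{2}$)
$L = 112$ ($L = 8 \cdot 14 = 112$)
$\sqrt{L + \frac{T{\left(-9 \right)}}{-319}} = \sqrt{112 + \frac{\left(-9\right) \left(1 - 9\right)}{-319}} = \sqrt{112 + \left(-9\right) \left(-8\right) \left(- \frac{1}{319}\right)} = \sqrt{112 + 72 \left(- \frac{1}{319}\right)} = \sqrt{112 - \frac{72}{319}} = \sqrt{\frac{35656}{319}} = \frac{2 \sqrt{2843566}}{319}$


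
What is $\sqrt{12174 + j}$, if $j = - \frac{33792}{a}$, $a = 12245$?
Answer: $\frac{\sqrt{1824956081310}}{12245} \approx 110.32$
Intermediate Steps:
$j = - \frac{33792}{12245} \approx -2.7597$
$\sqrt{12174 + j} = \sqrt{12174 - \frac{33792}{12245}} = \sqrt{\frac{149036838}{12245}} = \frac{\sqrt{1824956081310}}{12245}$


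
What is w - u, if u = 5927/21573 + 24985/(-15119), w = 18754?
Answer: 6117295046090/326162187 ≈ 18755.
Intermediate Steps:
u = -449391092/326162187 (u = 5927*(1/21573) + 24985*(-1/15119) = 5927/21573 - 24985/15119 = -449391092/326162187 ≈ -1.3778)
w - u = 18754 - 1*(-449391092/326162187) = 18754 + 449391092/326162187 = 6117295046090/326162187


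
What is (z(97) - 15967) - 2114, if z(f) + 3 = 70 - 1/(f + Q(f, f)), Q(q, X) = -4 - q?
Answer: -72055/4 ≈ -18014.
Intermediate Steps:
z(f) = 269/4 (z(f) = -3 + (70 - 1/(f + (-4 - f))) = -3 + (70 - 1/(-4)) = -3 + (70 - 1*(-1/4)) = -3 + (70 + 1/4) = -3 + 281/4 = 269/4)
(z(97) - 15967) - 2114 = (269/4 - 15967) - 2114 = -63599/4 - 2114 = -72055/4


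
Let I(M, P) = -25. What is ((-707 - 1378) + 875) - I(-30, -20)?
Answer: -1185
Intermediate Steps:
((-707 - 1378) + 875) - I(-30, -20) = ((-707 - 1378) + 875) - 1*(-25) = (-2085 + 875) + 25 = -1210 + 25 = -1185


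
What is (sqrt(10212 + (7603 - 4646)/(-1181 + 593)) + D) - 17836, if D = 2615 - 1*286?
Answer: -15507 + sqrt(18005097)/42 ≈ -15406.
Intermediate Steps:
D = 2329 (D = 2615 - 286 = 2329)
(sqrt(10212 + (7603 - 4646)/(-1181 + 593)) + D) - 17836 = (sqrt(10212 + (7603 - 4646)/(-1181 + 593)) + 2329) - 17836 = (sqrt(10212 + 2957/(-588)) + 2329) - 17836 = (sqrt(10212 + 2957*(-1/588)) + 2329) - 17836 = (sqrt(10212 - 2957/588) + 2329) - 17836 = (sqrt(6001699/588) + 2329) - 17836 = (sqrt(18005097)/42 + 2329) - 17836 = (2329 + sqrt(18005097)/42) - 17836 = -15507 + sqrt(18005097)/42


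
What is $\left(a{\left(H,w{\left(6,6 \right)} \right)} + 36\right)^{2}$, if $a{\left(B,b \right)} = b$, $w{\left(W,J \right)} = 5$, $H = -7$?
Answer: $1681$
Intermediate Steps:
$\left(a{\left(H,w{\left(6,6 \right)} \right)} + 36\right)^{2} = \left(5 + 36\right)^{2} = 41^{2} = 1681$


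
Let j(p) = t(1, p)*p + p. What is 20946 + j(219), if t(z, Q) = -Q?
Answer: -26796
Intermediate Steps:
j(p) = p - p² (j(p) = (-p)*p + p = -p² + p = p - p²)
20946 + j(219) = 20946 + 219*(1 - 1*219) = 20946 + 219*(1 - 219) = 20946 + 219*(-218) = 20946 - 47742 = -26796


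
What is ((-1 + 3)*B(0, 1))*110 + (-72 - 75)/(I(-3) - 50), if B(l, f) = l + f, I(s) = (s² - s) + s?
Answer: 9167/41 ≈ 223.59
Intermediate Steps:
I(s) = s²
B(l, f) = f + l
((-1 + 3)*B(0, 1))*110 + (-72 - 75)/(I(-3) - 50) = ((-1 + 3)*(1 + 0))*110 + (-72 - 75)/((-3)² - 50) = (2*1)*110 - 147/(9 - 50) = 2*110 - 147/(-41) = 220 - 147*(-1/41) = 220 + 147/41 = 9167/41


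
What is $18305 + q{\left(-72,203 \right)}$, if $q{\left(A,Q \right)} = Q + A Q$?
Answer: $3892$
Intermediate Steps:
$18305 + q{\left(-72,203 \right)} = 18305 + 203 \left(1 - 72\right) = 18305 + 203 \left(-71\right) = 18305 - 14413 = 3892$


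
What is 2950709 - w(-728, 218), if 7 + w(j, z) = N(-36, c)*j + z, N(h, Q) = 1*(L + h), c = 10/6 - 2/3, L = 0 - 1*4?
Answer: 2921378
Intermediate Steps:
L = -4 (L = 0 - 4 = -4)
c = 1 (c = 10*(⅙) - 2*⅓ = 5/3 - ⅔ = 1)
N(h, Q) = -4 + h (N(h, Q) = 1*(-4 + h) = -4 + h)
w(j, z) = -7 + z - 40*j (w(j, z) = -7 + ((-4 - 36)*j + z) = -7 + (-40*j + z) = -7 + (z - 40*j) = -7 + z - 40*j)
2950709 - w(-728, 218) = 2950709 - (-7 + 218 - 40*(-728)) = 2950709 - (-7 + 218 + 29120) = 2950709 - 1*29331 = 2950709 - 29331 = 2921378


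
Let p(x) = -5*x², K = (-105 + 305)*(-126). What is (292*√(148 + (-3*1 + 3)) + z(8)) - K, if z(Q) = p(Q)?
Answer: 24880 + 584*√37 ≈ 28432.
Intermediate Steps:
K = -25200 (K = 200*(-126) = -25200)
z(Q) = -5*Q²
(292*√(148 + (-3*1 + 3)) + z(8)) - K = (292*√(148 + (-3*1 + 3)) - 5*8²) - 1*(-25200) = (292*√(148 + (-3 + 3)) - 5*64) + 25200 = (292*√(148 + 0) - 320) + 25200 = (292*√148 - 320) + 25200 = (292*(2*√37) - 320) + 25200 = (584*√37 - 320) + 25200 = (-320 + 584*√37) + 25200 = 24880 + 584*√37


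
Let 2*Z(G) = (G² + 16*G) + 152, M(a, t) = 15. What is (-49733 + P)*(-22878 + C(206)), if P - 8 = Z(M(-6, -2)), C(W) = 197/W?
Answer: 465767412943/412 ≈ 1.1305e+9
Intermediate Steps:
Z(G) = 76 + G²/2 + 8*G (Z(G) = ((G² + 16*G) + 152)/2 = (152 + G² + 16*G)/2 = 76 + G²/2 + 8*G)
P = 633/2 (P = 8 + (76 + (½)*15² + 8*15) = 8 + (76 + (½)*225 + 120) = 8 + (76 + 225/2 + 120) = 8 + 617/2 = 633/2 ≈ 316.50)
(-49733 + P)*(-22878 + C(206)) = (-49733 + 633/2)*(-22878 + 197/206) = -98833*(-22878 + 197*(1/206))/2 = -98833*(-22878 + 197/206)/2 = -98833/2*(-4712671/206) = 465767412943/412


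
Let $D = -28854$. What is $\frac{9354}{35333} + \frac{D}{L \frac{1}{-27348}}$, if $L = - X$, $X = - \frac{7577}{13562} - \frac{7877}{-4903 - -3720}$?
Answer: $- \frac{447322348025365036674}{3457838711239} \approx -1.2936 \cdot 10^{8}$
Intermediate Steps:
$X = \frac{97864283}{16043846}$ ($X = \left(-7577\right) \frac{1}{13562} - \frac{7877}{-4903 + 3720} = - \frac{7577}{13562} - \frac{7877}{-1183} = - \frac{7577}{13562} - - \frac{7877}{1183} = - \frac{7577}{13562} + \frac{7877}{1183} = \frac{97864283}{16043846} \approx 6.0998$)
$L = - \frac{97864283}{16043846}$ ($L = \left(-1\right) \frac{97864283}{16043846} = - \frac{97864283}{16043846} \approx -6.0998$)
$\frac{9354}{35333} + \frac{D}{L \frac{1}{-27348}} = \frac{9354}{35333} - \frac{28854}{\left(- \frac{97864283}{16043846}\right) \frac{1}{-27348}} = 9354 \cdot \frac{1}{35333} - \frac{28854}{\left(- \frac{97864283}{16043846}\right) \left(- \frac{1}{27348}\right)} = \frac{9354}{35333} - \frac{28854}{\frac{97864283}{438767100408}} = \frac{9354}{35333} - \frac{12660185915172432}{97864283} = - \frac{447322348025365036674}{3457838711239}$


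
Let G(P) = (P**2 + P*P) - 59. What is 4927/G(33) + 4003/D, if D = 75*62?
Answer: 2414839/757950 ≈ 3.1860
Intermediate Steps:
G(P) = -59 + 2*P**2 (G(P) = (P**2 + P**2) - 59 = 2*P**2 - 59 = -59 + 2*P**2)
D = 4650
4927/G(33) + 4003/D = 4927/(-59 + 2*33**2) + 4003/4650 = 4927/(-59 + 2*1089) + 4003*(1/4650) = 4927/(-59 + 2178) + 4003/4650 = 4927/2119 + 4003/4650 = 4927*(1/2119) + 4003/4650 = 379/163 + 4003/4650 = 2414839/757950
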